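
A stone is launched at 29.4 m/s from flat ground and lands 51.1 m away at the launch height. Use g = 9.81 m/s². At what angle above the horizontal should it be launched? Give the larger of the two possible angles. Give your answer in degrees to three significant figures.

72.3°

Level-ground range R = v₀² sin(2θ)/g ⇒ sin(2θ) = gR/v₀² = 9.81 × 51.1 / 29.4² = 0.5800.
2θ = 35.45° or 180° − 35.45° = 144.6°, so θ = 17.72° or 72.28°.
The larger angle is 72.28°.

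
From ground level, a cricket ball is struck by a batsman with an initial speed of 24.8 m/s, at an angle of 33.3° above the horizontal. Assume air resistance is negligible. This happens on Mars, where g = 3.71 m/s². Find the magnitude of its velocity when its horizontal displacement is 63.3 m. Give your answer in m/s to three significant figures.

Components: vₓ = 24.80 cos 33.3° = 20.73 m/s, v_y0 = 24.80 sin 33.3° = 13.62 m/s.
At x = 63.3 m, t = x/vₓ = 63.3/20.73 = 3.054 s.
Vertical velocity there: v_y = v_y0 − g t = 13.62 − 3.71 × 3.054 = 2.286 m/s.
Speed: √(vₓ² + v_y²) = √(20.73² + 2.286²) = 20.85 m/s.

20.9 m/s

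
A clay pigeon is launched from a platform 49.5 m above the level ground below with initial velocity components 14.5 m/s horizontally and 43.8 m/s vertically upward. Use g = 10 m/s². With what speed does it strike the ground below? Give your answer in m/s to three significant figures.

55.8 m/s

Vertical motion (up positive, ground at y = 0): 5.000 t² − (43.80) t − 49.5 = 0, so t = (43.80 + √(43.80² + 2·10.0·49.5)) / 10.0 = (43.80 + 53.93) / 10.0 = 9.773 s.
Vertical velocity at impact: v_y = v_y0 − g t = 43.80 − 10.0 × 9.773 = −53.93 m/s.
Speed: |v| = √(vₓ² + v_y²) = √(14.50² + 53.93²) = 55.85 m/s.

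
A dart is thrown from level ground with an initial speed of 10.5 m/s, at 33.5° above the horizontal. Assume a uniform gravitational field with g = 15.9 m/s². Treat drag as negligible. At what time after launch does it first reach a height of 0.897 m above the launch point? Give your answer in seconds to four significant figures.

0.2230 s

Components: vₓ = 10.50 cos 33.5° = 8.756 m/s, v_y0 = 10.50 sin 33.5° = 5.795 m/s.
Height y(t) = 5.795 t − 7.950 t² = 0.897 gives 7.950 t² − 5.795 t + 0.897 = 0.
t = [5.795 ± √(5.795² − 2·15.9·0.897)] / 15.9 = (5.795 ± 2.250) / 15.9, so t = 0.2230 s or t = 0.5060 s.
The first (ascending) time is 0.2230 s.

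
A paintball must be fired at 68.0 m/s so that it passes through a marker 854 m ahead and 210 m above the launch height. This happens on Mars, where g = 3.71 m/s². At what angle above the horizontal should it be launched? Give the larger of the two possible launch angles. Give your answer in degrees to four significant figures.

Trajectory: y = x tanθ − g x² (1 + tan²θ)/(2v₀²). With x = 854, y = 210, v₀ = 68.0, g = 3.71:
292.6 tan²θ − 854 tanθ + (502.6) = 0.
tanθ = [854 ± √(854² − 4 × 292.6 × (502.6))] / (2 × 292.6) = (854 ± 375.7) / 585.2, giving tanθ = 0.8174 or 2.101.
θ = 39.26° or 64.55°; the larger is 64.55°.

64.55°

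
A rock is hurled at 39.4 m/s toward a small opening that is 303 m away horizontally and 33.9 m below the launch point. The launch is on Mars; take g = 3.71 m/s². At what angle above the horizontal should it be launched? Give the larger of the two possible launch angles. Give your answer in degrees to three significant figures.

Trajectory: y = x tanθ − g x² (1 + tan²θ)/(2v₀²). With x = 303, y = −33.9, v₀ = 39.4, g = 3.71:
109.7 tan²θ − 303 tanθ + (75.81) = 0.
tanθ = [303 ± √(303² − 4 × 109.7 × (75.81))] / (2 × 109.7) = (303 ± 242.0) / 219.4, giving tanθ = 0.2782 or 2.484.
θ = 15.55° or 68.07°; the larger is 68.07°.

68.1°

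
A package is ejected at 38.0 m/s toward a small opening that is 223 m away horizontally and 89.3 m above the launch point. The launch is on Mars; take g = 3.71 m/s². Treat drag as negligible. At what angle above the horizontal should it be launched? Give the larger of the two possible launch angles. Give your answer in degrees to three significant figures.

68.6°

Trajectory: y = x tanθ − g x² (1 + tan²θ)/(2v₀²). With x = 223, y = 89.3, v₀ = 38.0, g = 3.71:
63.88 tan²θ − 223 tanθ + (153.2) = 0.
tanθ = [223 ± √(223² − 4 × 63.88 × (153.2))] / (2 × 63.88) = (223 ± 102.9) / 127.8, giving tanθ = 0.9401 or 2.551.
θ = 43.23° or 68.59°; the larger is 68.59°.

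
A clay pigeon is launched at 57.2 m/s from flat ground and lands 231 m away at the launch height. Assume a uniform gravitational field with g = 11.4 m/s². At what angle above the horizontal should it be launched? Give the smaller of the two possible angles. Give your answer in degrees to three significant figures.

26.8°

R = v₀² sin 2θ / g gives sin 2θ = gR/v₀² = 11.4·231/57.2² = 0.8049.
2θ = 53.60° or 180° − 53.60° = 126.4°, so θ = 26.80° or 63.20°.
The smaller angle is 26.80°.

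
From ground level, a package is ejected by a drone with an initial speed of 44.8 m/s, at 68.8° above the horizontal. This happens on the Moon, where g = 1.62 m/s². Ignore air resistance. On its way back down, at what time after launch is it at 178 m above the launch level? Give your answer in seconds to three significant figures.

46.9 s

Horizontal component vₓ = 44.80 cos 68.8° = 16.20 m/s; vertical v_y0 = 44.80 sin 68.8° = 41.77 m/s.
Height y(t) = 41.77 t − 0.8100 t² = 178 gives 0.8100 t² − 41.77 t + 178 = 0.
Quadratic formula: t = (41.77 ± √1167.9) / 1.62 = (41.77 ± 34.17) / 1.62 → t = 4.688 s or 46.88 s.
The descending-branch root is 46.88 s.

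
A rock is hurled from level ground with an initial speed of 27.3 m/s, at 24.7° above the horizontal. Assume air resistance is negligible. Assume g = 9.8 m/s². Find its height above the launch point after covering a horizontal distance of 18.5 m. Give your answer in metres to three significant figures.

5.78 m

Resolve: vₓ = 27.30 cos 24.7° = 24.80 m/s and v_y0 = 27.30 sin 24.7° = 11.41 m/s.
Time to reach x = 18.5 m: t = x/vₓ = 18.5/24.80 = 0.7459 s.
Height: y = v_y0 t − ½ g t² = 11.41 × 0.7459 − 4.900 × 0.7459² = 8.509 − 2.726 = 5.783 m.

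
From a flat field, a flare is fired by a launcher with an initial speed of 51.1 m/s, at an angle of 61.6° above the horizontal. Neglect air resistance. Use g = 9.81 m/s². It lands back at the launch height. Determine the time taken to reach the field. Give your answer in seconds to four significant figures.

9.164 s

vₓ = 51.10 cos 61.6° = 24.30 m/s; v_y0 = 51.10 sin 61.6° = 44.95 m/s.
Landing at launch height ⇒ T = 2 v_y0 / g = 2 × 44.95 / 9.81 = 9.164 s.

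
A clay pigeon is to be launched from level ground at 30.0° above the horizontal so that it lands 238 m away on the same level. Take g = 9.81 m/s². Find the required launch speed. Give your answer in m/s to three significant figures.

51.9 m/s

Level-ground range: R = v₀² sin(2θ)/g, so v₀ = √(gR / sin 2θ).
v₀ = √(9.81 × 238 / sin 60.00°) = √(2335 / 0.8660) = √2696.0 = 51.92 m/s.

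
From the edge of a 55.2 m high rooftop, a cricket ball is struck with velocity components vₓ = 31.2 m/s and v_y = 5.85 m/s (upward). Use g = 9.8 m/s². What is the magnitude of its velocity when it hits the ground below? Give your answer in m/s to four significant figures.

With up positive and y = 0 at the ground: y(t) = 55.2 + (5.850) t − 4.900 t². Setting y = 0 and taking the positive root: t = [5.850 + √(5.850² + 2·9.80·55.2)] / 9.80 = (5.850 + 33.41) / 9.80 = 4.006 s.
Vertical velocity at impact: v_y = v_y0 − g t = 5.850 − 9.80 × 4.006 = −33.41 m/s.
Speed: |v| = √(vₓ² + v_y²) = √(31.20² + 33.41²) = 45.71 m/s.

45.71 m/s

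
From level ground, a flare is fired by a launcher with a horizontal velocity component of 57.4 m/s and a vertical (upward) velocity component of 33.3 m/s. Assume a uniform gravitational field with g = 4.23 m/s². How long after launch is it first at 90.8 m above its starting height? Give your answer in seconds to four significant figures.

Height y(t) = 33.30 t − 2.115 t² = 90.8 gives 2.115 t² − 33.30 t + 90.8 = 0.
t = [33.30 ± √(33.30² − 2·4.23·90.8)] / 4.23 = (33.30 ± 18.46) / 4.23, so t = 3.509 s or t = 12.24 s.
The first (ascending) time is 3.509 s.

3.509 s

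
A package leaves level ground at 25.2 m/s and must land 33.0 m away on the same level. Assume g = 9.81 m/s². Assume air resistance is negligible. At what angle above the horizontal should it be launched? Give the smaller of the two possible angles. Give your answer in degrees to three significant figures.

15.3°

Level-ground range R = v₀² sin(2θ)/g ⇒ sin(2θ) = gR/v₀² = 9.81 × 33.0 / 25.2² = 0.5098.
2θ = 30.65° or 180° − 30.65° = 149.4°, so θ = 15.32° or 74.68°.
The smaller angle is 15.32°.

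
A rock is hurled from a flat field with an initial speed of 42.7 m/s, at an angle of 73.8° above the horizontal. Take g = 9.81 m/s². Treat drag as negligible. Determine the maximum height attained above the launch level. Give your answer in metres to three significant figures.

85.7 m

Resolve: vₓ = 42.70 cos 73.8° = 11.91 m/s and v_y0 = 42.70 sin 73.8° = 41.00 m/s.
Maximum height: H = v_y0² / (2g) = 41.00² / (2 × 9.81) = 85.70 m.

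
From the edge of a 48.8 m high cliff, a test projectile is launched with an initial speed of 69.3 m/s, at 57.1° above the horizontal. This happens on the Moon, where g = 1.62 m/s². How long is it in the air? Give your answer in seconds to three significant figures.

Components: vₓ = 69.30 cos 57.1° = 37.64 m/s, v_y0 = 69.30 sin 57.1° = 58.19 m/s.
The projectile lands when y = 48.8 + (58.19) t − ½·1.62·t² = 0. Positive root: t = (58.19 + √(58.19² + 2·1.62·48.8)) / 1.62 = (58.19 + 59.53) / 1.62 = 72.66 s.

72.7 s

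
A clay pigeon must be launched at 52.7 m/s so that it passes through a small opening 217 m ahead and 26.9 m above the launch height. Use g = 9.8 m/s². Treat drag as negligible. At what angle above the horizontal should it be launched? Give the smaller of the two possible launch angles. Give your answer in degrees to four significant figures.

34.53°

Trajectory: y = x tanθ − g x² (1 + tan²θ)/(2v₀²). With x = 217, y = 26.9, v₀ = 52.7, g = 9.80:
83.08 tan²θ − 217 tanθ + (110.0) = 0.
tanθ = [217 ± √(217² − 4 × 83.08 × (110.0))] / (2 × 83.08) = (217 ± 102.7) / 166.2, giving tanθ = 0.6881 or 1.924.
θ = 34.53° or 62.54°; the smaller is 34.53°.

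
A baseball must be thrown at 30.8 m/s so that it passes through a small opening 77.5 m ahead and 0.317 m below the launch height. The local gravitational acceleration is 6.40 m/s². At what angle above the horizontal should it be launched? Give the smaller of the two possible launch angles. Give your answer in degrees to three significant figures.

15.5°

Trajectory: y = x tanθ − g x² (1 + tan²θ)/(2v₀²). With x = 77.5, y = −0.317, v₀ = 30.8, g = 6.40:
20.26 tan²θ − 77.5 tanθ + (19.94) = 0.
tanθ = [77.5 ± √(77.5² − 4 × 20.26 × (19.94))] / (2 × 20.26) = (77.5 ± 66.26) / 40.52, giving tanθ = 0.2775 or 3.548.
θ = 15.51° or 74.26°; the smaller is 15.51°.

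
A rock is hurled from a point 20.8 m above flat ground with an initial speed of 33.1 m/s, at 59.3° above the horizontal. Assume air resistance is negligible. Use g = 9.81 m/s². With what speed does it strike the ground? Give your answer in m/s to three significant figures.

Horizontal component vₓ = 33.10 cos 59.3° = 16.90 m/s; vertical v_y0 = 33.10 sin 59.3° = 28.46 m/s.
The projectile lands when y = 20.8 + (28.46) t − ½·9.81·t² = 0. Positive root: t = (28.46 + √(28.46² + 2·9.81·20.8)) / 9.81 = (28.46 + 34.90) / 9.81 = 6.459 s.
Vertical velocity at impact: v_y = v_y0 − g t = 28.46 − 9.81 × 6.459 = −34.90 m/s.
Speed: |v| = √(vₓ² + v_y²) = √(16.90² + 34.90²) = 38.78 m/s.

38.8 m/s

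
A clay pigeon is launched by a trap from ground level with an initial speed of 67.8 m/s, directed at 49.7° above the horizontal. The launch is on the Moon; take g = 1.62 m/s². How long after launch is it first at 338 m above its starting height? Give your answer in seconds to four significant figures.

7.393 s

Horizontal component vₓ = 67.80 cos 49.7° = 43.85 m/s; vertical v_y0 = 67.80 sin 49.7° = 51.71 m/s.
Set y = v_y0 t − ½ g t² = 338: 0.8100 t² − 51.71 t + 338 = 0.
t = [51.71 ± √(51.71² − 2·1.62·338)] / 1.62 = (51.71 ± 39.73) / 1.62, so t = 7.393 s or t = 56.45 s.
The first (ascending) time is 7.393 s.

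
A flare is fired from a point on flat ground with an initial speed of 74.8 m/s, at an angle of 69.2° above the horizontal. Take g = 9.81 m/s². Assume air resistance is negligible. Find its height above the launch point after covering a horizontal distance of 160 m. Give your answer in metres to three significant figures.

vₓ = 74.80 cos 69.2° = 26.56 m/s; v_y0 = 74.80 sin 69.2° = 69.92 m/s.
Time to reach x = 160 m: t = x/vₓ = 160/26.56 = 6.024 s.
Height: y = v_y0 t − ½ g t² = 69.92 × 6.024 − 4.905 × 6.024² = 421.2 − 178.0 = 243.2 m.

243 m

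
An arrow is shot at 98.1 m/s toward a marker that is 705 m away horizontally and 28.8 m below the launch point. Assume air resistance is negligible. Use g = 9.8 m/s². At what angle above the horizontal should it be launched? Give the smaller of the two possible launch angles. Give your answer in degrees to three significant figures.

20.1°

Trajectory: y = x tanθ − g x² (1 + tan²θ)/(2v₀²). With x = 705, y = −28.8, v₀ = 98.1, g = 9.80:
253.1 tan²θ − 705 tanθ + (224.3) = 0.
tanθ = [705 ± √(705² − 4 × 253.1 × (224.3))] / (2 × 253.1) = (705 ± 519.6) / 506.1, giving tanθ = 0.3663 or 2.420.
θ = 20.12° or 67.54°; the smaller is 20.12°.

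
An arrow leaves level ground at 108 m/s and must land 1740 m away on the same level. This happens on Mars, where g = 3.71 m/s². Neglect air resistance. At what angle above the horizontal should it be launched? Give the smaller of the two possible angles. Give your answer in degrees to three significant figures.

16.8°

Level-ground range R = v₀² sin(2θ)/g ⇒ sin(2θ) = gR/v₀² = 3.71 × 1740 / 108² = 0.5534.
2θ = 33.60° or 180° − 33.60° = 146.4°, so θ = 16.80° or 73.20°.
The smaller angle is 16.80°.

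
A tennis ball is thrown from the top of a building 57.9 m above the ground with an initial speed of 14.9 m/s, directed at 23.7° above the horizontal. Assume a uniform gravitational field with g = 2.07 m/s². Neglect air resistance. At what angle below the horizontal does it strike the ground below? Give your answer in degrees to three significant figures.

vₓ = 14.90 cos 23.7° = 13.64 m/s; v_y0 = 14.90 sin 23.7° = 5.989 m/s.
The projectile lands when y = 57.9 + (5.989) t − ½·2.07·t² = 0. Positive root: t = (5.989 + √(5.989² + 2·2.07·57.9)) / 2.07 = (5.989 + 16.60) / 2.07 = 10.91 s.
At impact: v_y = v_y0 − g t = −16.60 m/s; vₓ = 13.64 m/s.
Angle below horizontal: arctan(|v_y|/vₓ) = arctan(16.60/13.64) = 50.58°.

50.6°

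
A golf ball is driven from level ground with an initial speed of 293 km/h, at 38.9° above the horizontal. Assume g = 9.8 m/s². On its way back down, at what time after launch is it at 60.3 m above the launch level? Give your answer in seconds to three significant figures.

9.07 s

Convert: 293 km/h = 293/3.6 = 81.39 m/s.
Resolve: vₓ = 81.39 cos 38.9° = 63.34 m/s and v_y0 = 81.39 sin 38.9° = 51.11 m/s.
Set y = v_y0 t − ½ g t² = 60.3: 4.900 t² − 51.11 t + 60.3 = 0.
t = [51.11 ± √(51.11² − 2·9.80·60.3)] / 9.80 = (51.11 ± 37.82) / 9.80, so t = 1.356 s or t = 9.074 s.
The descending-branch root is 9.074 s.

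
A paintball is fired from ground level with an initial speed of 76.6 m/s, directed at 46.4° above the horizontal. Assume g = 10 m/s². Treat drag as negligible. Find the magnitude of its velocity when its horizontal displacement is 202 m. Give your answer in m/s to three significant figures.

55.6 m/s

Horizontal component vₓ = 76.60 cos 46.4° = 52.82 m/s; vertical v_y0 = 76.60 sin 46.4° = 55.47 m/s.
x = vₓ t ⇒ t = 202/52.82 = 3.824 s.
Vertical velocity there: v_y = v_y0 − g t = 55.47 − 10.0 × 3.824 = 17.23 m/s.
Speed: √(vₓ² + v_y²) = √(52.82² + 17.23²) = 55.56 m/s.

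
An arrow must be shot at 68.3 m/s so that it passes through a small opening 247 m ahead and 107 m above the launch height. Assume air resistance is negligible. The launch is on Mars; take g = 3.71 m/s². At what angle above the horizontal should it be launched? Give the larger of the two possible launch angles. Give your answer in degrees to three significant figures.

84.1°

Trajectory: y = x tanθ − g x² (1 + tan²θ)/(2v₀²). With x = 247, y = 107, v₀ = 68.3, g = 3.71:
24.26 tan²θ − 247 tanθ + (131.3) = 0.
tanθ = [247 ± √(247² − 4 × 24.26 × (131.3))] / (2 × 24.26) = (247 ± 219.7) / 48.52, giving tanθ = 0.5625 or 9.619.
θ = 29.36° or 84.06°; the larger is 84.06°.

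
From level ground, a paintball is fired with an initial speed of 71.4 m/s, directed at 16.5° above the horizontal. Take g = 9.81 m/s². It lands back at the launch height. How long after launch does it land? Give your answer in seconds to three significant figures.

4.13 s

Horizontal component vₓ = 71.40 cos 16.5° = 68.46 m/s; vertical v_y0 = 71.40 sin 16.5° = 20.28 m/s.
Time of flight on level ground: T = 2 v_y0 / g = 2 × 20.28 / 9.81 = 4.134 s.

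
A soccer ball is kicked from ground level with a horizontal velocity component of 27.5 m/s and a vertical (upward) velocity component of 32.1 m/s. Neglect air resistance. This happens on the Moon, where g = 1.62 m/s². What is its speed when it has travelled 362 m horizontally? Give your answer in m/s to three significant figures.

29.5 m/s

At x = 362 m, t = x/vₓ = 362/27.50 = 13.16 s.
Vertical velocity there: v_y = v_y0 − g t = 32.10 − 1.62 × 13.16 = 10.77 m/s.
Speed: √(vₓ² + v_y²) = √(27.50² + 10.77²) = 29.54 m/s.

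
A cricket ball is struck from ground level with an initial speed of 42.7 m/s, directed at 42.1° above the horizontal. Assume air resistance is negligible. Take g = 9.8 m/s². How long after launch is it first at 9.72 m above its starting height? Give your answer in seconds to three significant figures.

Resolve: vₓ = 42.70 cos 42.1° = 31.68 m/s and v_y0 = 42.70 sin 42.1° = 28.63 m/s.
Set y = v_y0 t − ½ g t² = 9.72: 4.900 t² − 28.63 t + 9.72 = 0.
Quadratic formula: t = (28.63 ± √629.01) / 9.80 = (28.63 ± 25.08) / 9.80 → t = 0.3620 s or 5.480 s.
The first (ascending) time is 0.3620 s.

0.362 s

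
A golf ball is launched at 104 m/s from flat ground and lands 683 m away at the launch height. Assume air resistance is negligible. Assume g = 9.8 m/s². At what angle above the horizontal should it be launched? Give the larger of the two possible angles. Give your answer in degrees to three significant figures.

70.9°

From R = (v₀²/g) sin 2θ: sin 2θ = 9.80 × 683 / 10816 = 0.6188.
2θ = 38.23° or 180° − 38.23° = 141.8°, so θ = 19.12° or 70.88°.
The larger angle is 70.88°.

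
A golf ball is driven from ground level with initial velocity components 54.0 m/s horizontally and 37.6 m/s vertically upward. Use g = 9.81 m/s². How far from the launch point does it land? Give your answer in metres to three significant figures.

414 m

Time aloft: T = 2 v_y0 / g = 2 × 37.60 / 9.81 = 7.666 s.
Horizontal distance R = vₓ T = 54.00 × 7.666 = 413.9 m.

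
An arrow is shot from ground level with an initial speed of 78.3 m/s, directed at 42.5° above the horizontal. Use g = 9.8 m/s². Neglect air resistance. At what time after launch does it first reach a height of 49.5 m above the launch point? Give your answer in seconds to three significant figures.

vₓ = 78.30 cos 42.5° = 57.73 m/s; v_y0 = 78.30 sin 42.5° = 52.90 m/s.
Set y = v_y0 t − ½ g t² = 49.5: 4.900 t² − 52.90 t + 49.5 = 0.
Quadratic formula: t = (52.90 ± √1828.1) / 9.80 = (52.90 ± 42.76) / 9.80 → t = 1.035 s or 9.761 s.
The first (ascending) time is 1.035 s.

1.03 s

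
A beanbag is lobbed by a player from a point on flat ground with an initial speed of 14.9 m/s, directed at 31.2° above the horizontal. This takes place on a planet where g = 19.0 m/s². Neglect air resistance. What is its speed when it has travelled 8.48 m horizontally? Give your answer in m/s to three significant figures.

Resolve: vₓ = 14.90 cos 31.2° = 12.74 m/s and v_y0 = 14.90 sin 31.2° = 7.719 m/s.
Time to reach x = 8.48 m: t = x/vₓ = 8.48/12.74 = 0.6654 s.
Vertical velocity there: v_y = v_y0 − g t = 7.719 − 19.0 × 0.6654 = −4.923 m/s.
Speed: √(vₓ² + v_y²) = √(12.74² + 4.923²) = 13.66 m/s.

13.7 m/s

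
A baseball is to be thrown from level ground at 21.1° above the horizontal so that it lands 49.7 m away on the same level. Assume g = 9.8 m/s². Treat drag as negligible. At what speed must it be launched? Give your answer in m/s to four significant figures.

26.93 m/s

On level ground R = v₀² sin 2θ / g ⇒ v₀ = √(gR / sin 2θ).
v₀ = √(9.80 × 49.7 / sin 42.20°) = √(487.1 / 0.6717) = √725.09 = 26.93 m/s.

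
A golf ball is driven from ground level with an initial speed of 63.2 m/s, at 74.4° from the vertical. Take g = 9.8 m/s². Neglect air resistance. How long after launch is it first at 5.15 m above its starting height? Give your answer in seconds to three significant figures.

Components: vₓ = 63.20 sin 74.4° = 60.87 m/s, v_y0 = 63.20 cos 74.4° = 17.00 m/s.
Height y(t) = 17.00 t − 4.900 t² = 5.15 gives 4.900 t² − 17.00 t + 5.15 = 0.
Quadratic formula: t = (17.00 ± √187.91) / 9.80 = (17.00 ± 13.71) / 9.80 → t = 0.3355 s or 3.133 s.
The first (ascending) time is 0.3355 s.

0.335 s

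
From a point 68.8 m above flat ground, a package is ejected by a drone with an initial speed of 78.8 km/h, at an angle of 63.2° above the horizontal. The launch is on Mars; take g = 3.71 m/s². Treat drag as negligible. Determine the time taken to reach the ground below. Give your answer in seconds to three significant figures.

13.3 s

Convert: 78.8 km/h = 78.8/3.6 = 21.89 m/s.
Components: vₓ = 21.89 cos 63.2° = 9.869 m/s, v_y0 = 21.89 sin 63.2° = 19.54 m/s.
The projectile lands when y = 68.8 + (19.54) t − ½·3.71·t² = 0. Positive root: t = (19.54 + √(19.54² + 2·3.71·68.8)) / 3.71 = (19.54 + 29.87) / 3.71 = 13.32 s.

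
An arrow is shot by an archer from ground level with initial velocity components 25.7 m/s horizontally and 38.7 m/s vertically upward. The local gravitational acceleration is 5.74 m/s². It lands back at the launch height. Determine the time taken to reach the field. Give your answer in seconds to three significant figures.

Landing at launch height ⇒ T = 2 v_y0 / g = 2 × 38.70 / 5.74 = 13.48 s.

13.5 s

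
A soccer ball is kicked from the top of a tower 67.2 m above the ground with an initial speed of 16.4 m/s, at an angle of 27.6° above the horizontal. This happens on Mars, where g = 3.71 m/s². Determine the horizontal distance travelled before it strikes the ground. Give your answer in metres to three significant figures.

122 m

vₓ = 16.40 cos 27.6° = 14.53 m/s; v_y0 = 16.40 sin 27.6° = 7.598 m/s.
Vertical motion (up positive, ground at y = 0): 1.855 t² − (7.598) t − 67.2 = 0, so t = (7.598 + √(7.598² + 2·3.71·67.2)) / 3.71 = (7.598 + 23.59) / 3.71 = 8.406 s.
Horizontal distance: R = vₓ t = 14.53 × 8.406 = 122.2 m.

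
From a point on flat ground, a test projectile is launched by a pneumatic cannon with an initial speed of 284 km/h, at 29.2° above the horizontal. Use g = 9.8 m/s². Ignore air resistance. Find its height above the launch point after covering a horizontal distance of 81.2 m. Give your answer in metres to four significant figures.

Convert: 284 km/h = 284/3.6 = 78.89 m/s.
Resolve: vₓ = 78.89 cos 29.2° = 68.86 m/s and v_y0 = 78.89 sin 29.2° = 38.49 m/s.
Time to reach x = 81.2 m: t = x/vₓ = 81.2/68.86 = 1.179 s.
Height: y = v_y0 t − ½ g t² = 38.49 × 1.179 − 4.900 × 1.179² = 45.38 − 6.813 = 38.57 m.

38.57 m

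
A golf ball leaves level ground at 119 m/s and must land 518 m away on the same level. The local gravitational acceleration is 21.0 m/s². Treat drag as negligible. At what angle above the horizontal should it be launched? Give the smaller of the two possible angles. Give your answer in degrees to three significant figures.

Level-ground range R = v₀² sin(2θ)/g ⇒ sin(2θ) = gR/v₀² = 21.0 × 518 / 119² = 0.7682.
2θ = 50.19° or 180° − 50.19° = 129.8°, so θ = 25.09° or 64.91°.
The smaller angle is 25.09°.

25.1°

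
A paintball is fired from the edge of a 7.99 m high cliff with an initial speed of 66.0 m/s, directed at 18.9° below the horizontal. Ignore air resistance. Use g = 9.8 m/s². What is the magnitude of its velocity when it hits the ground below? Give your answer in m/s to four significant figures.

67.18 m/s

Components: vₓ = 66.00 cos 18.9° = 62.44 m/s, v_y0 = −21.38 m/s (downward).
Vertical motion (up positive, ground at y = 0): 4.900 t² − (−21.38) t − 7.99 = 0, so t = (−21.38 + √(21.38² + 2·9.80·7.99)) / 9.80 = (−21.38 + 24.77) / 9.80 = 0.3463 s.
Vertical velocity at impact: v_y = v_y0 − g t = −21.38 − 9.80 × 0.3463 = −24.77 m/s.
Speed: |v| = √(vₓ² + v_y²) = √(62.44² + 24.77²) = 67.18 m/s.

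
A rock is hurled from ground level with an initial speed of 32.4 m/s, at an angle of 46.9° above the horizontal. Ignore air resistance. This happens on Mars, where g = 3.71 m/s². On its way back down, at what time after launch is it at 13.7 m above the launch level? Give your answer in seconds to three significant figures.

vₓ = 32.40 cos 46.9° = 22.14 m/s; v_y0 = 32.40 sin 46.9° = 23.66 m/s.
Require v_y0 t − ½ g t² = 13.7, i.e. 1.855 t² − 23.66 t + 13.7 = 0.
Quadratic formula: t = (23.66 ± √458.01) / 3.71 = (23.66 ± 21.40) / 3.71 → t = 0.6081 s or 12.15 s.
The descending-branch root is 12.15 s.

12.1 s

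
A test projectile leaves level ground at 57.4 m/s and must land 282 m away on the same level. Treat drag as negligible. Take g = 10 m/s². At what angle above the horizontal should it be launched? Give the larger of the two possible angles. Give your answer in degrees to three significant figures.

60.6°

Level-ground range R = v₀² sin(2θ)/g ⇒ sin(2θ) = gR/v₀² = 10.0 × 282 / 57.4² = 0.8559.
2θ = 58.86° or 180° − 58.86° = 121.1°, so θ = 29.43° or 60.57°.
The larger angle is 60.57°.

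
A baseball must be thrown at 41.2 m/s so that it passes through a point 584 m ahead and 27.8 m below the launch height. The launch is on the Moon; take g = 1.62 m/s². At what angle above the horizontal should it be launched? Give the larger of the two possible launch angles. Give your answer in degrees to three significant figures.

73.3°

Trajectory: y = x tanθ − g x² (1 + tan²θ)/(2v₀²). With x = 584, y = −27.8, v₀ = 41.2, g = 1.62:
162.7 tan²θ − 584 tanθ + (134.9) = 0.
tanθ = [584 ± √(584² − 4 × 162.7 × (134.9))] / (2 × 162.7) = (584 ± 503.2) / 325.5, giving tanθ = 0.2483 or 3.340.
θ = 13.94° or 73.33°; the larger is 73.33°.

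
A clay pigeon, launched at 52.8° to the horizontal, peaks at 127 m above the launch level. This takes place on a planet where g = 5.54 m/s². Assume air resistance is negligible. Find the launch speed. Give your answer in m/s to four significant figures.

At the peak v_y = 0, so v_y0 = √(2gH) = √(2 × 5.54 × 127) = 37.51 m/s.
v_y0 = v₀ sin θ ⇒ v₀ = 37.51 / sin 52.8° = 47.09 m/s.

47.09 m/s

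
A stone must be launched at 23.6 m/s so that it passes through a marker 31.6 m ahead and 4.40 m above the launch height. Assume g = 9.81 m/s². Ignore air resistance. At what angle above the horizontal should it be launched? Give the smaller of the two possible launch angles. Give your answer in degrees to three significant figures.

25.7°

Trajectory: y = x tanθ − g x² (1 + tan²θ)/(2v₀²). With x = 31.6, y = 4.40, v₀ = 23.6, g = 9.81:
8.794 tan²θ − 31.6 tanθ + (13.19) = 0.
tanθ = [31.6 ± √(31.6² − 4 × 8.794 × (13.19))] / (2 × 8.794) = (31.6 ± 23.12) / 17.59, giving tanθ = 0.4823 or 3.111.
θ = 25.75° or 72.18°; the smaller is 25.75°.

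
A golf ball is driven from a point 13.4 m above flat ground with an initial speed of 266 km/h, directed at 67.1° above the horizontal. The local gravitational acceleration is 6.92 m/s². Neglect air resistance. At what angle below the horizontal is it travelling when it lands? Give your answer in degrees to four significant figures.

67.50°

Convert: 266 km/h = 266/3.6 = 73.89 m/s.
Resolve: vₓ = 73.89 cos 67.1° = 28.75 m/s and v_y0 = 73.89 sin 67.1° = 68.07 m/s.
With up positive and y = 0 at the ground: y(t) = 13.4 + (68.07) t − 3.460 t². Setting y = 0 and taking the positive root: t = [68.07 + √(68.07² + 2·6.92·13.4)] / 6.92 = (68.07 + 69.41) / 6.92 = 19.87 s.
At impact: v_y = v_y0 − g t = −69.41 m/s; vₓ = 28.75 m/s.
Angle below horizontal: arctan(|v_y|/vₓ) = arctan(69.41/28.75) = 67.50°.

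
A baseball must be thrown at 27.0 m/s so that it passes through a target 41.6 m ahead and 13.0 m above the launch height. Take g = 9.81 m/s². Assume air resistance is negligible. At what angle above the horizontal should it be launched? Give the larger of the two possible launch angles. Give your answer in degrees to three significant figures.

Trajectory: y = x tanθ − g x² (1 + tan²θ)/(2v₀²). With x = 41.6, y = 13.0, v₀ = 27.0, g = 9.81:
11.64 tan²θ − 41.6 tanθ + (24.64) = 0.
tanθ = [41.6 ± √(41.6² − 4 × 11.64 × (24.64))] / (2 × 11.64) = (41.6 ± 24.14) / 23.29, giving tanθ = 0.7497 or 2.823.
θ = 36.86° or 70.49°; the larger is 70.49°.

70.5°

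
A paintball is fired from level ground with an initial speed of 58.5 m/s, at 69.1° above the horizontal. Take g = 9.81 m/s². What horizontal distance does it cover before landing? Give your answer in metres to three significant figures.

vₓ = 58.50 cos 69.1° = 20.87 m/s; v_y0 = 58.50 sin 69.1° = 54.65 m/s.
Time aloft: T = 2 v_y0 / g = 2 × 54.65 / 9.81 = 11.14 s.
Horizontal distance R = vₓ T = 20.87 × 11.14 = 232.5 m.

233 m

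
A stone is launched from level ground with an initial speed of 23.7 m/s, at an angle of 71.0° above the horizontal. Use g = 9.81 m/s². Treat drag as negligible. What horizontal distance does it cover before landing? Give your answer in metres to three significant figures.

Resolve: vₓ = 23.70 cos 71.0° = 7.716 m/s and v_y0 = 23.70 sin 71.0° = 22.41 m/s.
Flight time T = 2 v_y0 / g = 4.569 s.
Range: R = vₓ T = 7.716 × 4.569 = 35.25 m.

35.3 m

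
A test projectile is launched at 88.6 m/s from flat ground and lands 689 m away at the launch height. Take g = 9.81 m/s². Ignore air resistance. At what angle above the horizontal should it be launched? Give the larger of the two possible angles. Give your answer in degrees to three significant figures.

Level-ground range R = v₀² sin(2θ)/g ⇒ sin(2θ) = gR/v₀² = 9.81 × 689 / 88.6² = 0.8610.
2θ = 59.43° or 180° − 59.43° = 120.6°, so θ = 29.72° or 60.28°.
The larger angle is 60.28°.

60.3°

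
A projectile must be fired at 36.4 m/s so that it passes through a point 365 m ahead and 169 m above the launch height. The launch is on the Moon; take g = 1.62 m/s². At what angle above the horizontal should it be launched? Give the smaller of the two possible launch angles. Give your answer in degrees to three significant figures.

Trajectory: y = x tanθ − g x² (1 + tan²θ)/(2v₀²). With x = 365, y = 169, v₀ = 36.4, g = 1.62:
81.45 tan²θ − 365 tanθ + (250.4) = 0.
tanθ = [365 ± √(365² − 4 × 81.45 × (250.4))] / (2 × 81.45) = (365 ± 227.2) / 162.9, giving tanθ = 0.8458 or 3.636.
θ = 40.22° or 74.62°; the smaller is 40.22°.

40.2°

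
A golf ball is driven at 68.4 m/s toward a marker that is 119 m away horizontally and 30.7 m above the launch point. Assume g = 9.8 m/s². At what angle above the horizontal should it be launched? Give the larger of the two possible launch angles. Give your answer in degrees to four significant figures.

Trajectory: y = x tanθ − g x² (1 + tan²θ)/(2v₀²). With x = 119, y = 30.7, v₀ = 68.4, g = 9.80:
14.83 tan²θ − 119 tanθ + (45.53) = 0.
tanθ = [119 ± √(119² − 4 × 14.83 × (45.53))] / (2 × 14.83) = (119 ± 107.1) / 29.66, giving tanθ = 0.4028 or 7.621.
θ = 21.94° or 82.52°; the larger is 82.52°.

82.52°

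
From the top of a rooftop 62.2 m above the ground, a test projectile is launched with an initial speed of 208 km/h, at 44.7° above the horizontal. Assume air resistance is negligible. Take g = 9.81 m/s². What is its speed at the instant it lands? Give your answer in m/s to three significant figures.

67.5 m/s

Convert: 208 km/h = 208/3.6 = 57.78 m/s.
Resolve: vₓ = 57.78 cos 44.7° = 41.07 m/s and v_y0 = 57.78 sin 44.7° = 40.64 m/s.
The projectile lands when y = 62.2 + (40.64) t − ½·9.81·t² = 0. Positive root: t = (40.64 + √(40.64² + 2·9.81·62.2)) / 9.81 = (40.64 + 53.59) / 9.81 = 9.606 s.
Vertical velocity at impact: v_y = v_y0 − g t = 40.64 − 9.81 × 9.606 = −53.59 m/s.
Speed: |v| = √(vₓ² + v_y²) = √(41.07² + 53.59²) = 67.52 m/s.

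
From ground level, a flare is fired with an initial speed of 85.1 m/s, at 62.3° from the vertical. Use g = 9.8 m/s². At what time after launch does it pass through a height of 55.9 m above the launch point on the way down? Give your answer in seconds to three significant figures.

Components: vₓ = 85.10 sin 62.3° = 75.35 m/s, v_y0 = 85.10 cos 62.3° = 39.56 m/s.
Height y(t) = 39.56 t − 4.900 t² = 55.9 gives 4.900 t² − 39.56 t + 55.9 = 0.
Quadratic formula: t = (39.56 ± √469.20) / 9.80 = (39.56 ± 21.66) / 9.80 → t = 1.826 s or 6.247 s.
The descending-branch root is 6.247 s.

6.25 s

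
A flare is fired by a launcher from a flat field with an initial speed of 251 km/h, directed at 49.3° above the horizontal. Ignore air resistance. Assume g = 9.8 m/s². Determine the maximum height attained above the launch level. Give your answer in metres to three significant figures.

143 m

Convert: 251 km/h = 251/3.6 = 69.72 m/s.
Horizontal component vₓ = 69.72 cos 49.3° = 45.47 m/s; vertical v_y0 = 69.72 sin 49.3° = 52.86 m/s.
Peak height H = v_y0² / (2g) = 2794.1 / 19.60 = 142.6 m.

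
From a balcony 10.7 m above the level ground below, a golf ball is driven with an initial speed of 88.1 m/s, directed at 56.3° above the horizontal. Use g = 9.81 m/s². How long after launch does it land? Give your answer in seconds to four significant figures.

Components: vₓ = 88.10 cos 56.3° = 48.88 m/s, v_y0 = 88.10 sin 56.3° = 73.30 m/s.
With up positive and y = 0 at the ground: y(t) = 10.7 + (73.30) t − 4.905 t². Setting y = 0 and taking the positive root: t = [73.30 + √(73.30² + 2·9.81·10.7)] / 9.81 = (73.30 + 74.71) / 9.81 = 15.09 s.

15.09 s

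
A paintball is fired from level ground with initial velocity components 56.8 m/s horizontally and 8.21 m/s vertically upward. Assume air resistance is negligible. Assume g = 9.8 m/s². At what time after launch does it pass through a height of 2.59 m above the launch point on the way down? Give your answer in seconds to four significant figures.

1.254 s

Height y(t) = 8.210 t − 4.900 t² = 2.59 gives 4.900 t² − 8.210 t + 2.59 = 0.
t = [8.210 ± √(8.210² − 2·9.80·2.59)] / 9.80 = (8.210 ± 4.079) / 9.80, so t = 0.4215 s or t = 1.254 s.
The descending-branch root is 1.254 s.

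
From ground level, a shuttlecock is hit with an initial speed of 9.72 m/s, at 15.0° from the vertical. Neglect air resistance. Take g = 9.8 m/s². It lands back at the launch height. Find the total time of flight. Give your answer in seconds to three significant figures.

1.92 s

Components: vₓ = 9.720 sin 15.0° = 2.516 m/s, v_y0 = 9.720 cos 15.0° = 9.389 m/s.
It returns to y = 0 when t = 2 v_y0 / g = 2(9.389)/9.80 = 1.916 s.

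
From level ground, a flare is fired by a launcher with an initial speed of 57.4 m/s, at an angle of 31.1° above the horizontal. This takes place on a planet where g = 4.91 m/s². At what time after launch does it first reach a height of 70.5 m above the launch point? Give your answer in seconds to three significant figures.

vₓ = 57.40 cos 31.1° = 49.15 m/s; v_y0 = 57.40 sin 31.1° = 29.65 m/s.
Height y(t) = 29.65 t − 2.455 t² = 70.5 gives 2.455 t² − 29.65 t + 70.5 = 0.
Quadratic formula: t = (29.65 ± √186.75) / 4.91 = (29.65 ± 13.67) / 4.91 → t = 3.255 s or 8.822 s.
The first (ascending) time is 3.255 s.

3.26 s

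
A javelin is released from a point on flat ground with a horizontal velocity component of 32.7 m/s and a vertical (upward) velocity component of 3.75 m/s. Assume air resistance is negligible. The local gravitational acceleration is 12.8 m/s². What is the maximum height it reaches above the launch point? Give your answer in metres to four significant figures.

Peak height H = v_y0² / (2g) = 14.062 / 25.60 = 0.5493 m.

0.5493 m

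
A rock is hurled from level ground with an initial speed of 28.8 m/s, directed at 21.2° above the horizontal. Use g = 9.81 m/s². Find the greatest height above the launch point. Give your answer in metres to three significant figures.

5.53 m

Components: vₓ = 28.80 cos 21.2° = 26.85 m/s, v_y0 = 28.80 sin 21.2° = 10.41 m/s.
At the apex v_y = 0, so H = v_y0²/(2g) = 10.41²/19.62 = 5.528 m.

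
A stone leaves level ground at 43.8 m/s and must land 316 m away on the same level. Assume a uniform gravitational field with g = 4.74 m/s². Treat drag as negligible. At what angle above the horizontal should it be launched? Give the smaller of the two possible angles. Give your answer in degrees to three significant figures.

From R = (v₀²/g) sin 2θ: sin 2θ = 4.74 × 316 / 1918.4 = 0.7808.
2θ = 51.33° or 180° − 51.33° = 128.7°, so θ = 25.67° or 64.33°.
The smaller angle is 25.67°.

25.7°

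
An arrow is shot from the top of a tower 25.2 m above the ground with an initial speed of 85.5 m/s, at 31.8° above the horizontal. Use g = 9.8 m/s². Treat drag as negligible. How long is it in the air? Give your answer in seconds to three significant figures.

Horizontal component vₓ = 85.50 cos 31.8° = 72.67 m/s; vertical v_y0 = 85.50 sin 31.8° = 45.05 m/s.
Vertical motion (up positive, ground at y = 0): 4.900 t² − (45.05) t − 25.2 = 0, so t = (45.05 + √(45.05² + 2·9.80·25.2)) / 9.80 = (45.05 + 50.24) / 9.80 = 9.724 s.

9.72 s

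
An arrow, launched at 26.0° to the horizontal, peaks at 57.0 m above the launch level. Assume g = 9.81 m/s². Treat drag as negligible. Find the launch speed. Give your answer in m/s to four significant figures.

76.29 m/s

At the peak v_y = 0, so v_y0 = √(2gH) = √(2 × 9.81 × 57.0) = 33.44 m/s.
v_y0 = v₀ sin θ ⇒ v₀ = 33.44 / sin 26.0° = 76.29 m/s.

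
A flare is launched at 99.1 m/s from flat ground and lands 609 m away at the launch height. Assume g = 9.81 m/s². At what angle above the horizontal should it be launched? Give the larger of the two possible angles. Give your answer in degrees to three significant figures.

From R = (v₀²/g) sin 2θ: sin 2θ = 9.81 × 609 / 9820.8 = 0.6083.
2θ = 37.47° or 180° − 37.47° = 142.5°, so θ = 18.73° or 71.27°.
The larger angle is 71.27°.

71.3°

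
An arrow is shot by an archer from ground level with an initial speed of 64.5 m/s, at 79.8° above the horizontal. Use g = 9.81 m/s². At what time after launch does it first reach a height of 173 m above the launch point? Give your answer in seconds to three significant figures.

Horizontal component vₓ = 64.50 cos 79.8° = 11.42 m/s; vertical v_y0 = 64.50 sin 79.8° = 63.48 m/s.
Require v_y0 t − ½ g t² = 173, i.e. 4.905 t² − 63.48 t + 173 = 0.
Quadratic formula: t = (63.48 ± √635.53) / 9.81 = (63.48 ± 25.21) / 9.81 → t = 3.901 s or 9.041 s.
The first (ascending) time is 3.901 s.

3.90 s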